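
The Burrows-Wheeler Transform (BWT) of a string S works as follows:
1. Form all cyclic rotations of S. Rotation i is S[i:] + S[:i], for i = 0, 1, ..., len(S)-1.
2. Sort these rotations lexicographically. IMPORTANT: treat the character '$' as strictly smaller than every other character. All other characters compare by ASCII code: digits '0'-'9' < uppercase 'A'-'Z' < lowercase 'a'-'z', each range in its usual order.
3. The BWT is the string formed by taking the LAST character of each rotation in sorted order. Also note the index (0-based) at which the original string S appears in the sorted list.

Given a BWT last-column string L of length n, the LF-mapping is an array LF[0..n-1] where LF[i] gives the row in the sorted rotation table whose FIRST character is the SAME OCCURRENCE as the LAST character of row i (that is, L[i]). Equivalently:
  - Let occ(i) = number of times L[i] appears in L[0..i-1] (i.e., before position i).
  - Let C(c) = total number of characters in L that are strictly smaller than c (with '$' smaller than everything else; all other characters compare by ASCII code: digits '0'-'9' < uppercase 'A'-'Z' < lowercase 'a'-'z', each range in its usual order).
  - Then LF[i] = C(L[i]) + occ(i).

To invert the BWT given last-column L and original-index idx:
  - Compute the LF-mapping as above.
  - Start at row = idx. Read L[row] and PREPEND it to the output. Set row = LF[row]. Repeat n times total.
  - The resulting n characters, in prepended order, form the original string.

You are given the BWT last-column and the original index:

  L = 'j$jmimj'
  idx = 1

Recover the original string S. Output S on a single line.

Answer: ijmmjj$

Derivation:
LF mapping: 2 0 3 5 1 6 4
Walk LF starting at row 1, prepending L[row]:
  step 1: row=1, L[1]='$', prepend. Next row=LF[1]=0
  step 2: row=0, L[0]='j', prepend. Next row=LF[0]=2
  step 3: row=2, L[2]='j', prepend. Next row=LF[2]=3
  step 4: row=3, L[3]='m', prepend. Next row=LF[3]=5
  step 5: row=5, L[5]='m', prepend. Next row=LF[5]=6
  step 6: row=6, L[6]='j', prepend. Next row=LF[6]=4
  step 7: row=4, L[4]='i', prepend. Next row=LF[4]=1
Reversed output: ijmmjj$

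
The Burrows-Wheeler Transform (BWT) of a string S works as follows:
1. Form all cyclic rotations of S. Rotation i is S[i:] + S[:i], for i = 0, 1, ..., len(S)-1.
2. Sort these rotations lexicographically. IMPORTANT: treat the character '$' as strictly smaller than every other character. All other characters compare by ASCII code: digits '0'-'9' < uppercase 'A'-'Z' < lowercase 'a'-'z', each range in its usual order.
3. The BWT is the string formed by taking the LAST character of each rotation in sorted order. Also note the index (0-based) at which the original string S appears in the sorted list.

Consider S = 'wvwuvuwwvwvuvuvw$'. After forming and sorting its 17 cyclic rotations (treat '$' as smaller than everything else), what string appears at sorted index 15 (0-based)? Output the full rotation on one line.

Answer: wvwvuvuvw$wvwuvuw

Derivation:
All 17 rotations (rotation i = S[i:]+S[:i]):
  rot[0] = wvwuvuwwvwvuvuvw$
  rot[1] = vwuvuwwvwvuvuvw$w
  rot[2] = wuvuwwvwvuvuvw$wv
  rot[3] = uvuwwvwvuvuvw$wvw
  rot[4] = vuwwvwvuvuvw$wvwu
  rot[5] = uwwvwvuvuvw$wvwuv
  rot[6] = wwvwvuvuvw$wvwuvu
  rot[7] = wvwvuvuvw$wvwuvuw
  rot[8] = vwvuvuvw$wvwuvuww
  rot[9] = wvuvuvw$wvwuvuwwv
  rot[10] = vuvuvw$wvwuvuwwvw
  rot[11] = uvuvw$wvwuvuwwvwv
  rot[12] = vuvw$wvwuvuwwvwvu
  rot[13] = uvw$wvwuvuwwvwvuv
  rot[14] = vw$wvwuvuwwvwvuvu
  rot[15] = w$wvwuvuwwvwvuvuv
  rot[16] = $wvwuvuwwvwvuvuvw
Sorted (with $ < everything):
  sorted[0] = $wvwuvuwwvwvuvuvw
  sorted[1] = uvuvw$wvwuvuwwvwv
  sorted[2] = uvuwwvwvuvuvw$wvw
  sorted[3] = uvw$wvwuvuwwvwvuv
  sorted[4] = uwwvwvuvuvw$wvwuv
  sorted[5] = vuvuvw$wvwuvuwwvw
  sorted[6] = vuvw$wvwuvuwwvwvu
  sorted[7] = vuwwvwvuvuvw$wvwu
  sorted[8] = vw$wvwuvuwwvwvuvu
  sorted[9] = vwuvuwwvwvuvuvw$w
  sorted[10] = vwvuvuvw$wvwuvuww
  sorted[11] = w$wvwuvuwwvwvuvuv
  sorted[12] = wuvuwwvwvuvuvw$wv
  sorted[13] = wvuvuvw$wvwuvuwwv
  sorted[14] = wvwuvuwwvwvuvuvw$
  sorted[15] = wvwvuvuvw$wvwuvuw
  sorted[16] = wwvwvuvuvw$wvwuvu
sorted[15] = wvwvuvuvw$wvwuvuw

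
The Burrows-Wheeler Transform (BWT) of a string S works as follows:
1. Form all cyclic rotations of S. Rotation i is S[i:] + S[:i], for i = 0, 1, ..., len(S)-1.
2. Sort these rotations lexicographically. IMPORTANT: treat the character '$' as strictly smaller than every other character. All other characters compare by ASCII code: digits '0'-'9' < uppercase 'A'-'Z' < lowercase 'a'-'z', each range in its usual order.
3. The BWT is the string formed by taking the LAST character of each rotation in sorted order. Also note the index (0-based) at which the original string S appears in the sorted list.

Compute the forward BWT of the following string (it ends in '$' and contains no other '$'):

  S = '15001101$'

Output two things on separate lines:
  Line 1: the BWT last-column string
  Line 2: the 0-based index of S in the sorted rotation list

Answer: 1510010$1
7

Derivation:
All 9 rotations (rotation i = S[i:]+S[:i]):
  rot[0] = 15001101$
  rot[1] = 5001101$1
  rot[2] = 001101$15
  rot[3] = 01101$150
  rot[4] = 1101$1500
  rot[5] = 101$15001
  rot[6] = 01$150011
  rot[7] = 1$1500110
  rot[8] = $15001101
Sorted (with $ < everything):
  sorted[0] = $15001101  (last char: '1')
  sorted[1] = 001101$15  (last char: '5')
  sorted[2] = 01$150011  (last char: '1')
  sorted[3] = 01101$150  (last char: '0')
  sorted[4] = 1$1500110  (last char: '0')
  sorted[5] = 101$15001  (last char: '1')
  sorted[6] = 1101$1500  (last char: '0')
  sorted[7] = 15001101$  (last char: '$')
  sorted[8] = 5001101$1  (last char: '1')
Last column: 1510010$1
Original string S is at sorted index 7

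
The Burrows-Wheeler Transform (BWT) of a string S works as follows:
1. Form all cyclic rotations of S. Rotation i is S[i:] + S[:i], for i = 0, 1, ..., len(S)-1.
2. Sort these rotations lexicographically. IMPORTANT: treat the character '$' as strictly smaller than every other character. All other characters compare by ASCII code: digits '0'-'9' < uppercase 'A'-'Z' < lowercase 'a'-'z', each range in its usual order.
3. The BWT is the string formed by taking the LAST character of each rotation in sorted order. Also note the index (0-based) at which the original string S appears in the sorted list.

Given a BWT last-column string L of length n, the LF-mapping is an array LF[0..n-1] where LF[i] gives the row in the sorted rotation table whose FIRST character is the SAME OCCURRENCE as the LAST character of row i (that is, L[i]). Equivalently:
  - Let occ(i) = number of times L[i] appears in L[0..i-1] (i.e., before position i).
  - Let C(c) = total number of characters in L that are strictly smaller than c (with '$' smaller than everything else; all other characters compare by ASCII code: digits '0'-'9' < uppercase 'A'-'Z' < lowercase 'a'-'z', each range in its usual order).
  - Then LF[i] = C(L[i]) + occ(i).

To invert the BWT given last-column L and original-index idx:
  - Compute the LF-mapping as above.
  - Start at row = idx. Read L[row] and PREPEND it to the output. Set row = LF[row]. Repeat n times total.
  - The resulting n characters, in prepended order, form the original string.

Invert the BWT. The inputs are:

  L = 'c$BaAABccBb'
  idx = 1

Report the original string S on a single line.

Answer: ABaBABcbcc$

Derivation:
LF mapping: 8 0 3 6 1 2 4 9 10 5 7
Walk LF starting at row 1, prepending L[row]:
  step 1: row=1, L[1]='$', prepend. Next row=LF[1]=0
  step 2: row=0, L[0]='c', prepend. Next row=LF[0]=8
  step 3: row=8, L[8]='c', prepend. Next row=LF[8]=10
  step 4: row=10, L[10]='b', prepend. Next row=LF[10]=7
  step 5: row=7, L[7]='c', prepend. Next row=LF[7]=9
  step 6: row=9, L[9]='B', prepend. Next row=LF[9]=5
  step 7: row=5, L[5]='A', prepend. Next row=LF[5]=2
  step 8: row=2, L[2]='B', prepend. Next row=LF[2]=3
  step 9: row=3, L[3]='a', prepend. Next row=LF[3]=6
  step 10: row=6, L[6]='B', prepend. Next row=LF[6]=4
  step 11: row=4, L[4]='A', prepend. Next row=LF[4]=1
Reversed output: ABaBABcbcc$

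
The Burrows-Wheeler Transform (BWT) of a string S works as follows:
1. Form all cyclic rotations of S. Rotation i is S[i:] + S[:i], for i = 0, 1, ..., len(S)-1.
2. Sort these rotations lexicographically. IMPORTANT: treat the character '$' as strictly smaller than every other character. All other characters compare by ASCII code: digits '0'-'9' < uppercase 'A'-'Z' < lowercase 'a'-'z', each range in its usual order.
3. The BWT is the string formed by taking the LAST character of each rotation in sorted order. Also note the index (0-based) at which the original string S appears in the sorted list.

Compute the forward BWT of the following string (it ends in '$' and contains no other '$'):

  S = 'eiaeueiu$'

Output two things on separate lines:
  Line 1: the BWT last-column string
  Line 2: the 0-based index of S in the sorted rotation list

Answer: ui$uaeeie
2

Derivation:
All 9 rotations (rotation i = S[i:]+S[:i]):
  rot[0] = eiaeueiu$
  rot[1] = iaeueiu$e
  rot[2] = aeueiu$ei
  rot[3] = eueiu$eia
  rot[4] = ueiu$eiae
  rot[5] = eiu$eiaeu
  rot[6] = iu$eiaeue
  rot[7] = u$eiaeuei
  rot[8] = $eiaeueiu
Sorted (with $ < everything):
  sorted[0] = $eiaeueiu  (last char: 'u')
  sorted[1] = aeueiu$ei  (last char: 'i')
  sorted[2] = eiaeueiu$  (last char: '$')
  sorted[3] = eiu$eiaeu  (last char: 'u')
  sorted[4] = eueiu$eia  (last char: 'a')
  sorted[5] = iaeueiu$e  (last char: 'e')
  sorted[6] = iu$eiaeue  (last char: 'e')
  sorted[7] = u$eiaeuei  (last char: 'i')
  sorted[8] = ueiu$eiae  (last char: 'e')
Last column: ui$uaeeie
Original string S is at sorted index 2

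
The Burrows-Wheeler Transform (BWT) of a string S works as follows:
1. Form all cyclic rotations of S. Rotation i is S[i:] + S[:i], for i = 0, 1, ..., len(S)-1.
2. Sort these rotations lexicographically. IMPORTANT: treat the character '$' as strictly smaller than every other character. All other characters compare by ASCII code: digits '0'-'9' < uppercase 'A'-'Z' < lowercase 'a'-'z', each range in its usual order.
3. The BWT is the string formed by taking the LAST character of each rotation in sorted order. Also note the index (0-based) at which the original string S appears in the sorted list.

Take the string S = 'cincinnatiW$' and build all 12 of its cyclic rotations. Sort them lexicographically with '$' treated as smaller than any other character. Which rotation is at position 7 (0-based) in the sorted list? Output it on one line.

All 12 rotations (rotation i = S[i:]+S[:i]):
  rot[0] = cincinnatiW$
  rot[1] = incinnatiW$c
  rot[2] = ncinnatiW$ci
  rot[3] = cinnatiW$cin
  rot[4] = innatiW$cinc
  rot[5] = nnatiW$cinci
  rot[6] = natiW$cincin
  rot[7] = atiW$cincinn
  rot[8] = tiW$cincinna
  rot[9] = iW$cincinnat
  rot[10] = W$cincinnati
  rot[11] = $cincinnatiW
Sorted (with $ < everything):
  sorted[0] = $cincinnatiW
  sorted[1] = W$cincinnati
  sorted[2] = atiW$cincinn
  sorted[3] = cincinnatiW$
  sorted[4] = cinnatiW$cin
  sorted[5] = iW$cincinnat
  sorted[6] = incinnatiW$c
  sorted[7] = innatiW$cinc
  sorted[8] = natiW$cincin
  sorted[9] = ncinnatiW$ci
  sorted[10] = nnatiW$cinci
  sorted[11] = tiW$cincinna
sorted[7] = innatiW$cinc

Answer: innatiW$cinc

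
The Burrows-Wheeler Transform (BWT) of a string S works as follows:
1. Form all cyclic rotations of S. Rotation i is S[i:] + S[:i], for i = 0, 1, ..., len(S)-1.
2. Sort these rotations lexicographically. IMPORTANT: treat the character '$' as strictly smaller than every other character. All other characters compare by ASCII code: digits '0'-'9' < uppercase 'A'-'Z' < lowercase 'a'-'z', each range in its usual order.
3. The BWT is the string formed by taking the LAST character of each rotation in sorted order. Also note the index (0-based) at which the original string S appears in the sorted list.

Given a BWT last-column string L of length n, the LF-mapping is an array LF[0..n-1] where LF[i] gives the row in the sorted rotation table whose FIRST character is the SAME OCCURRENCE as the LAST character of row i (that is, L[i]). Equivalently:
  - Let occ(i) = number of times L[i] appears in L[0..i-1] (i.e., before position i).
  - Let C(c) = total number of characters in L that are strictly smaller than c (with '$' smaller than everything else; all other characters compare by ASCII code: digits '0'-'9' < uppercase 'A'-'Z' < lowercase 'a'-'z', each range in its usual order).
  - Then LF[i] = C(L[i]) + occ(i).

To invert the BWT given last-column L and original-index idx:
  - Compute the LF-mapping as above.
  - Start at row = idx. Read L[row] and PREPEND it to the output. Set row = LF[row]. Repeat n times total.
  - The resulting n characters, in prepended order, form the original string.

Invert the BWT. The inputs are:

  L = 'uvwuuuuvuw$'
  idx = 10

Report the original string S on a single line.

LF mapping: 1 7 9 2 3 4 5 8 6 10 0
Walk LF starting at row 10, prepending L[row]:
  step 1: row=10, L[10]='$', prepend. Next row=LF[10]=0
  step 2: row=0, L[0]='u', prepend. Next row=LF[0]=1
  step 3: row=1, L[1]='v', prepend. Next row=LF[1]=7
  step 4: row=7, L[7]='v', prepend. Next row=LF[7]=8
  step 5: row=8, L[8]='u', prepend. Next row=LF[8]=6
  step 6: row=6, L[6]='u', prepend. Next row=LF[6]=5
  step 7: row=5, L[5]='u', prepend. Next row=LF[5]=4
  step 8: row=4, L[4]='u', prepend. Next row=LF[4]=3
  step 9: row=3, L[3]='u', prepend. Next row=LF[3]=2
  step 10: row=2, L[2]='w', prepend. Next row=LF[2]=9
  step 11: row=9, L[9]='w', prepend. Next row=LF[9]=10
Reversed output: wwuuuuuvvu$

Answer: wwuuuuuvvu$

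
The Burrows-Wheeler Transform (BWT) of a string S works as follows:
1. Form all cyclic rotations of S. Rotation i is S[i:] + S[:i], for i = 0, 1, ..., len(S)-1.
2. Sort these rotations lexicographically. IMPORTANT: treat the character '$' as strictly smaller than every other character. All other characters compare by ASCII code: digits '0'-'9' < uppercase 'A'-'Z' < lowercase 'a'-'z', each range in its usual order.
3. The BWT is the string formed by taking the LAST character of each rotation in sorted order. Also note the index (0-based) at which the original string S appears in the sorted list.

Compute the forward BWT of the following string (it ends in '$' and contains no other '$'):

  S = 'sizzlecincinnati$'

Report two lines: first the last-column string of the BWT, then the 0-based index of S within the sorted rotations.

Answer: inenltccsznii$azi
13

Derivation:
All 17 rotations (rotation i = S[i:]+S[:i]):
  rot[0] = sizzlecincinnati$
  rot[1] = izzlecincinnati$s
  rot[2] = zzlecincinnati$si
  rot[3] = zlecincinnati$siz
  rot[4] = lecincinnati$sizz
  rot[5] = ecincinnati$sizzl
  rot[6] = cincinnati$sizzle
  rot[7] = incinnati$sizzlec
  rot[8] = ncinnati$sizzleci
  rot[9] = cinnati$sizzlecin
  rot[10] = innati$sizzlecinc
  rot[11] = nnati$sizzlecinci
  rot[12] = nati$sizzlecincin
  rot[13] = ati$sizzlecincinn
  rot[14] = ti$sizzlecincinna
  rot[15] = i$sizzlecincinnat
  rot[16] = $sizzlecincinnati
Sorted (with $ < everything):
  sorted[0] = $sizzlecincinnati  (last char: 'i')
  sorted[1] = ati$sizzlecincinn  (last char: 'n')
  sorted[2] = cincinnati$sizzle  (last char: 'e')
  sorted[3] = cinnati$sizzlecin  (last char: 'n')
  sorted[4] = ecincinnati$sizzl  (last char: 'l')
  sorted[5] = i$sizzlecincinnat  (last char: 't')
  sorted[6] = incinnati$sizzlec  (last char: 'c')
  sorted[7] = innati$sizzlecinc  (last char: 'c')
  sorted[8] = izzlecincinnati$s  (last char: 's')
  sorted[9] = lecincinnati$sizz  (last char: 'z')
  sorted[10] = nati$sizzlecincin  (last char: 'n')
  sorted[11] = ncinnati$sizzleci  (last char: 'i')
  sorted[12] = nnati$sizzlecinci  (last char: 'i')
  sorted[13] = sizzlecincinnati$  (last char: '$')
  sorted[14] = ti$sizzlecincinna  (last char: 'a')
  sorted[15] = zlecincinnati$siz  (last char: 'z')
  sorted[16] = zzlecincinnati$si  (last char: 'i')
Last column: inenltccsznii$azi
Original string S is at sorted index 13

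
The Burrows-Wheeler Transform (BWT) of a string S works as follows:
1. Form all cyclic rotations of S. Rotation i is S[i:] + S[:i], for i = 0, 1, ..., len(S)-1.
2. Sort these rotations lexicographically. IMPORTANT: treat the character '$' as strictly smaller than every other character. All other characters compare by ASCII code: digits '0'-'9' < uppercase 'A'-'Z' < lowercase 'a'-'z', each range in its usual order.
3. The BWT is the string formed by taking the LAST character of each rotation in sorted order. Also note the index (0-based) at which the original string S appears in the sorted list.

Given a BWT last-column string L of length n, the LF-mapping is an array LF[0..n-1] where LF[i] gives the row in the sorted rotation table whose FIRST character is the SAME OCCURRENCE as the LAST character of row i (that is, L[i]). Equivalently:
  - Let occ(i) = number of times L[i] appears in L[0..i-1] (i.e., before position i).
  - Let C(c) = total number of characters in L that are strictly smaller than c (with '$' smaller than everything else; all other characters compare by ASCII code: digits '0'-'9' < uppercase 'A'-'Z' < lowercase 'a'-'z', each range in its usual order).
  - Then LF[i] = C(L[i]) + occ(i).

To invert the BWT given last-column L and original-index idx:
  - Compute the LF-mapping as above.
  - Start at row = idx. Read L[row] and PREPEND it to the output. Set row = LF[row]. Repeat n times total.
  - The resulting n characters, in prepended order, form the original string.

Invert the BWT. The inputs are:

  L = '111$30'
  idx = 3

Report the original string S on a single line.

Answer: 10311$

Derivation:
LF mapping: 2 3 4 0 5 1
Walk LF starting at row 3, prepending L[row]:
  step 1: row=3, L[3]='$', prepend. Next row=LF[3]=0
  step 2: row=0, L[0]='1', prepend. Next row=LF[0]=2
  step 3: row=2, L[2]='1', prepend. Next row=LF[2]=4
  step 4: row=4, L[4]='3', prepend. Next row=LF[4]=5
  step 5: row=5, L[5]='0', prepend. Next row=LF[5]=1
  step 6: row=1, L[1]='1', prepend. Next row=LF[1]=3
Reversed output: 10311$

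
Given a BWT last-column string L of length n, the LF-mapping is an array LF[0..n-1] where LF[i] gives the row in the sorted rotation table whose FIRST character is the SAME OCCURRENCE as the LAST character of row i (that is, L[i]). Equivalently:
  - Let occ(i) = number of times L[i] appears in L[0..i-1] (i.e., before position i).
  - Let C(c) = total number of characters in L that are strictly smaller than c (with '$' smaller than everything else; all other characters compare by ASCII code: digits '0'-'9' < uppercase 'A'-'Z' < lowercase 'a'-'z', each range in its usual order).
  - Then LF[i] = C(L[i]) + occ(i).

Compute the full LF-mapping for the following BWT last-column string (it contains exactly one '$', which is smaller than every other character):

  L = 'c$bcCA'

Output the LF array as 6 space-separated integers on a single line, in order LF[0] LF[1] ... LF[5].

Char counts: '$':1, 'A':1, 'C':1, 'b':1, 'c':2
C (first-col start): C('$')=0, C('A')=1, C('C')=2, C('b')=3, C('c')=4
L[0]='c': occ=0, LF[0]=C('c')+0=4+0=4
L[1]='$': occ=0, LF[1]=C('$')+0=0+0=0
L[2]='b': occ=0, LF[2]=C('b')+0=3+0=3
L[3]='c': occ=1, LF[3]=C('c')+1=4+1=5
L[4]='C': occ=0, LF[4]=C('C')+0=2+0=2
L[5]='A': occ=0, LF[5]=C('A')+0=1+0=1

Answer: 4 0 3 5 2 1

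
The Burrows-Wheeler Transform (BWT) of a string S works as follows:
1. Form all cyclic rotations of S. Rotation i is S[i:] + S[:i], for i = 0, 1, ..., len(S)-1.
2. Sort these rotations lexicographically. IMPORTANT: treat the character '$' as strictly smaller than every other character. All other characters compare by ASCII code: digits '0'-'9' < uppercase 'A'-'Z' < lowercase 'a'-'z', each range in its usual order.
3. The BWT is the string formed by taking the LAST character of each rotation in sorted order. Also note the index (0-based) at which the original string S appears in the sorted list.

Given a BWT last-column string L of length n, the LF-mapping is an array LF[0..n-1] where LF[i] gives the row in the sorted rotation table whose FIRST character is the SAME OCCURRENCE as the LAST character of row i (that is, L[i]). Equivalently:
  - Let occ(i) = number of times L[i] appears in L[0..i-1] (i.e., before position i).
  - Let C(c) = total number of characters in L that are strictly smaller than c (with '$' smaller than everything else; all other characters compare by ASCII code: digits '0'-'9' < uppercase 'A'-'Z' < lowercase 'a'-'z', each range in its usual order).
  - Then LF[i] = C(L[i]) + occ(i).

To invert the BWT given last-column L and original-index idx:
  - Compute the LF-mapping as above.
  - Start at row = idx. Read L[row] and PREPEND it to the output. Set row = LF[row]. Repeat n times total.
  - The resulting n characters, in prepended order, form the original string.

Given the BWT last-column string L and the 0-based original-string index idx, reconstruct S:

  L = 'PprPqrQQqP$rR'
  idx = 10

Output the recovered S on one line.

LF mapping: 1 7 10 2 8 11 4 5 9 3 0 12 6
Walk LF starting at row 10, prepending L[row]:
  step 1: row=10, L[10]='$', prepend. Next row=LF[10]=0
  step 2: row=0, L[0]='P', prepend. Next row=LF[0]=1
  step 3: row=1, L[1]='p', prepend. Next row=LF[1]=7
  step 4: row=7, L[7]='Q', prepend. Next row=LF[7]=5
  step 5: row=5, L[5]='r', prepend. Next row=LF[5]=11
  step 6: row=11, L[11]='r', prepend. Next row=LF[11]=12
  step 7: row=12, L[12]='R', prepend. Next row=LF[12]=6
  step 8: row=6, L[6]='Q', prepend. Next row=LF[6]=4
  step 9: row=4, L[4]='q', prepend. Next row=LF[4]=8
  step 10: row=8, L[8]='q', prepend. Next row=LF[8]=9
  step 11: row=9, L[9]='P', prepend. Next row=LF[9]=3
  step 12: row=3, L[3]='P', prepend. Next row=LF[3]=2
  step 13: row=2, L[2]='r', prepend. Next row=LF[2]=10
Reversed output: rPPqqQRrrQpP$

Answer: rPPqqQRrrQpP$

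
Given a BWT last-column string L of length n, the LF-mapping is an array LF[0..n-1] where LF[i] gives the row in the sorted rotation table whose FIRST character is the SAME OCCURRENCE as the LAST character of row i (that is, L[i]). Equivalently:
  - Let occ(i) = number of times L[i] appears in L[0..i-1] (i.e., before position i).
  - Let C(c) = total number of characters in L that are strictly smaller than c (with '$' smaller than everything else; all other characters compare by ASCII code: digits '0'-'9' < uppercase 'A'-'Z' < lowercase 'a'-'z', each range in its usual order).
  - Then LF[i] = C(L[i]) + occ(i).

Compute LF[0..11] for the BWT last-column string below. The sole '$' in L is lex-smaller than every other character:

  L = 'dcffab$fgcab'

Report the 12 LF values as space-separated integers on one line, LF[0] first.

Char counts: '$':1, 'a':2, 'b':2, 'c':2, 'd':1, 'f':3, 'g':1
C (first-col start): C('$')=0, C('a')=1, C('b')=3, C('c')=5, C('d')=7, C('f')=8, C('g')=11
L[0]='d': occ=0, LF[0]=C('d')+0=7+0=7
L[1]='c': occ=0, LF[1]=C('c')+0=5+0=5
L[2]='f': occ=0, LF[2]=C('f')+0=8+0=8
L[3]='f': occ=1, LF[3]=C('f')+1=8+1=9
L[4]='a': occ=0, LF[4]=C('a')+0=1+0=1
L[5]='b': occ=0, LF[5]=C('b')+0=3+0=3
L[6]='$': occ=0, LF[6]=C('$')+0=0+0=0
L[7]='f': occ=2, LF[7]=C('f')+2=8+2=10
L[8]='g': occ=0, LF[8]=C('g')+0=11+0=11
L[9]='c': occ=1, LF[9]=C('c')+1=5+1=6
L[10]='a': occ=1, LF[10]=C('a')+1=1+1=2
L[11]='b': occ=1, LF[11]=C('b')+1=3+1=4

Answer: 7 5 8 9 1 3 0 10 11 6 2 4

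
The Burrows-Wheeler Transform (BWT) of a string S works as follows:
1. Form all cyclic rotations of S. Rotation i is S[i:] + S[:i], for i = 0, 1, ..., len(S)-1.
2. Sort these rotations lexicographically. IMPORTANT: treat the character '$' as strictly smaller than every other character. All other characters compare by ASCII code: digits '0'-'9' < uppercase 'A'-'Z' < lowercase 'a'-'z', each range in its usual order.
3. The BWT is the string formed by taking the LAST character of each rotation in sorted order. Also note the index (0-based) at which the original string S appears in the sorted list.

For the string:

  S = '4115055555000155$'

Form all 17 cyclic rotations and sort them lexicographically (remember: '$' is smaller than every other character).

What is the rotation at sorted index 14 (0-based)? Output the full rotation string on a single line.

Answer: 555000155$4115055

Derivation:
All 17 rotations (rotation i = S[i:]+S[:i]):
  rot[0] = 4115055555000155$
  rot[1] = 115055555000155$4
  rot[2] = 15055555000155$41
  rot[3] = 5055555000155$411
  rot[4] = 055555000155$4115
  rot[5] = 55555000155$41150
  rot[6] = 5555000155$411505
  rot[7] = 555000155$4115055
  rot[8] = 55000155$41150555
  rot[9] = 5000155$411505555
  rot[10] = 000155$4115055555
  rot[11] = 00155$41150555550
  rot[12] = 0155$411505555500
  rot[13] = 155$4115055555000
  rot[14] = 55$41150555550001
  rot[15] = 5$411505555500015
  rot[16] = $4115055555000155
Sorted (with $ < everything):
  sorted[0] = $4115055555000155
  sorted[1] = 000155$4115055555
  sorted[2] = 00155$41150555550
  sorted[3] = 0155$411505555500
  sorted[4] = 055555000155$4115
  sorted[5] = 115055555000155$4
  sorted[6] = 15055555000155$41
  sorted[7] = 155$4115055555000
  sorted[8] = 4115055555000155$
  sorted[9] = 5$411505555500015
  sorted[10] = 5000155$411505555
  sorted[11] = 5055555000155$411
  sorted[12] = 55$41150555550001
  sorted[13] = 55000155$41150555
  sorted[14] = 555000155$4115055
  sorted[15] = 5555000155$411505
  sorted[16] = 55555000155$41150
sorted[14] = 555000155$4115055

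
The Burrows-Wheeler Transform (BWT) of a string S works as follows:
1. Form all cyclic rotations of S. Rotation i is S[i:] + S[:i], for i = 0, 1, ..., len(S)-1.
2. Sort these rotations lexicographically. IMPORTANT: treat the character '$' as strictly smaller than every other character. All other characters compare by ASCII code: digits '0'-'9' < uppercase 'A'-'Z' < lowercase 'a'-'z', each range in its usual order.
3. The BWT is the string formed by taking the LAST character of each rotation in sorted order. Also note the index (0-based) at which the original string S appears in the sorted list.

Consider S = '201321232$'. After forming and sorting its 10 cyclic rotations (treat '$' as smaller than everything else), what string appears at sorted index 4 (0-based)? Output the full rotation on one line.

Answer: 2$20132123

Derivation:
All 10 rotations (rotation i = S[i:]+S[:i]):
  rot[0] = 201321232$
  rot[1] = 01321232$2
  rot[2] = 1321232$20
  rot[3] = 321232$201
  rot[4] = 21232$2013
  rot[5] = 1232$20132
  rot[6] = 232$201321
  rot[7] = 32$2013212
  rot[8] = 2$20132123
  rot[9] = $201321232
Sorted (with $ < everything):
  sorted[0] = $201321232
  sorted[1] = 01321232$2
  sorted[2] = 1232$20132
  sorted[3] = 1321232$20
  sorted[4] = 2$20132123
  sorted[5] = 201321232$
  sorted[6] = 21232$2013
  sorted[7] = 232$201321
  sorted[8] = 32$2013212
  sorted[9] = 321232$201
sorted[4] = 2$20132123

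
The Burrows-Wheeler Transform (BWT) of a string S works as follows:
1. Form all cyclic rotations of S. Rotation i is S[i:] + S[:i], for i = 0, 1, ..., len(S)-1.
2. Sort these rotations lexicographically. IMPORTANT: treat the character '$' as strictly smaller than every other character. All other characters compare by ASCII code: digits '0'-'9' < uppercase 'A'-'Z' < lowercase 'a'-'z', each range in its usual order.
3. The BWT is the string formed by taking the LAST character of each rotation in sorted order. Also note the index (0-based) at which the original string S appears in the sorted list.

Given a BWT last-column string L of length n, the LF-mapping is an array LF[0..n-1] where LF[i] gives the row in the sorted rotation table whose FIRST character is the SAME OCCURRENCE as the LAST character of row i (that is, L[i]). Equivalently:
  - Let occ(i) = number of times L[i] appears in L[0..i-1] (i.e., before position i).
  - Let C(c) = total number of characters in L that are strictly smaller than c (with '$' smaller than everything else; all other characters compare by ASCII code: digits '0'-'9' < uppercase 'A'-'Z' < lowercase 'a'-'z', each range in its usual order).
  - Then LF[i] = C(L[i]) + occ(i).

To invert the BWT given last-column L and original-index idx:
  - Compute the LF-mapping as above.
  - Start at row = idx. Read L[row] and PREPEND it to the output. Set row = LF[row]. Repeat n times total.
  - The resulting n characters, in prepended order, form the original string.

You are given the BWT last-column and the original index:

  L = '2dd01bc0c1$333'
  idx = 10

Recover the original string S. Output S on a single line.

LF mapping: 5 12 13 1 3 9 10 2 11 4 0 6 7 8
Walk LF starting at row 10, prepending L[row]:
  step 1: row=10, L[10]='$', prepend. Next row=LF[10]=0
  step 2: row=0, L[0]='2', prepend. Next row=LF[0]=5
  step 3: row=5, L[5]='b', prepend. Next row=LF[5]=9
  step 4: row=9, L[9]='1', prepend. Next row=LF[9]=4
  step 5: row=4, L[4]='1', prepend. Next row=LF[4]=3
  step 6: row=3, L[3]='0', prepend. Next row=LF[3]=1
  step 7: row=1, L[1]='d', prepend. Next row=LF[1]=12
  step 8: row=12, L[12]='3', prepend. Next row=LF[12]=7
  step 9: row=7, L[7]='0', prepend. Next row=LF[7]=2
  step 10: row=2, L[2]='d', prepend. Next row=LF[2]=13
  step 11: row=13, L[13]='3', prepend. Next row=LF[13]=8
  step 12: row=8, L[8]='c', prepend. Next row=LF[8]=11
  step 13: row=11, L[11]='3', prepend. Next row=LF[11]=6
  step 14: row=6, L[6]='c', prepend. Next row=LF[6]=10
Reversed output: c3c3d03d011b2$

Answer: c3c3d03d011b2$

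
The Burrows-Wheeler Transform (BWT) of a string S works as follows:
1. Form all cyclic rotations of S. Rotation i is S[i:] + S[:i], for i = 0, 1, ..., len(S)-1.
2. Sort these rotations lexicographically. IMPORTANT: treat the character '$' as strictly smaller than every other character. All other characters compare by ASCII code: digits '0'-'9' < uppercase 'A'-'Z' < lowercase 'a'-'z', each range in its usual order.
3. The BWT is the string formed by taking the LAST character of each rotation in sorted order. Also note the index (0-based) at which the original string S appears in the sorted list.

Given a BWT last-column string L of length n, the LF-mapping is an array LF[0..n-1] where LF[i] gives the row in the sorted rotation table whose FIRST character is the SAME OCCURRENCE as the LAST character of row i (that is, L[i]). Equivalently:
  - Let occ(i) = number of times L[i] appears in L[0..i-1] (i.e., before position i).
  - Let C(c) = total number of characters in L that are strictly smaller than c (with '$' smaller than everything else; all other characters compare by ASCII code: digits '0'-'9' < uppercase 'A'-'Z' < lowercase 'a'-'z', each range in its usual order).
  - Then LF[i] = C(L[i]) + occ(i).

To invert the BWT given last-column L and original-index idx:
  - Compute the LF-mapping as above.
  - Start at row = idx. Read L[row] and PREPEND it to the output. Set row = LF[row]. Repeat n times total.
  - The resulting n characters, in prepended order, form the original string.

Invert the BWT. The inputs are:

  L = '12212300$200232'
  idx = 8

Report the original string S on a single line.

Answer: 20201022022331$

Derivation:
LF mapping: 5 7 8 6 9 13 1 2 0 10 3 4 11 14 12
Walk LF starting at row 8, prepending L[row]:
  step 1: row=8, L[8]='$', prepend. Next row=LF[8]=0
  step 2: row=0, L[0]='1', prepend. Next row=LF[0]=5
  step 3: row=5, L[5]='3', prepend. Next row=LF[5]=13
  step 4: row=13, L[13]='3', prepend. Next row=LF[13]=14
  step 5: row=14, L[14]='2', prepend. Next row=LF[14]=12
  step 6: row=12, L[12]='2', prepend. Next row=LF[12]=11
  step 7: row=11, L[11]='0', prepend. Next row=LF[11]=4
  step 8: row=4, L[4]='2', prepend. Next row=LF[4]=9
  step 9: row=9, L[9]='2', prepend. Next row=LF[9]=10
  step 10: row=10, L[10]='0', prepend. Next row=LF[10]=3
  step 11: row=3, L[3]='1', prepend. Next row=LF[3]=6
  step 12: row=6, L[6]='0', prepend. Next row=LF[6]=1
  step 13: row=1, L[1]='2', prepend. Next row=LF[1]=7
  step 14: row=7, L[7]='0', prepend. Next row=LF[7]=2
  step 15: row=2, L[2]='2', prepend. Next row=LF[2]=8
Reversed output: 20201022022331$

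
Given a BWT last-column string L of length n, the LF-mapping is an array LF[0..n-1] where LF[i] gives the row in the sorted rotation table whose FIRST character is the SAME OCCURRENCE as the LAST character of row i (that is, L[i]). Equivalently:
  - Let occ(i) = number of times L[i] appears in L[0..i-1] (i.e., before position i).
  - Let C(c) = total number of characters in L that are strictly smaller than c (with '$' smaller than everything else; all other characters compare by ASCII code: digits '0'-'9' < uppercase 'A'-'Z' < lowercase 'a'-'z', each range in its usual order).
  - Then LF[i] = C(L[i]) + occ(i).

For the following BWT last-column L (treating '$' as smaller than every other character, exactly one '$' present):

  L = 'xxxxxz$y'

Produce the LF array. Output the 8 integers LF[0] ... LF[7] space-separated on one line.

Char counts: '$':1, 'x':5, 'y':1, 'z':1
C (first-col start): C('$')=0, C('x')=1, C('y')=6, C('z')=7
L[0]='x': occ=0, LF[0]=C('x')+0=1+0=1
L[1]='x': occ=1, LF[1]=C('x')+1=1+1=2
L[2]='x': occ=2, LF[2]=C('x')+2=1+2=3
L[3]='x': occ=3, LF[3]=C('x')+3=1+3=4
L[4]='x': occ=4, LF[4]=C('x')+4=1+4=5
L[5]='z': occ=0, LF[5]=C('z')+0=7+0=7
L[6]='$': occ=0, LF[6]=C('$')+0=0+0=0
L[7]='y': occ=0, LF[7]=C('y')+0=6+0=6

Answer: 1 2 3 4 5 7 0 6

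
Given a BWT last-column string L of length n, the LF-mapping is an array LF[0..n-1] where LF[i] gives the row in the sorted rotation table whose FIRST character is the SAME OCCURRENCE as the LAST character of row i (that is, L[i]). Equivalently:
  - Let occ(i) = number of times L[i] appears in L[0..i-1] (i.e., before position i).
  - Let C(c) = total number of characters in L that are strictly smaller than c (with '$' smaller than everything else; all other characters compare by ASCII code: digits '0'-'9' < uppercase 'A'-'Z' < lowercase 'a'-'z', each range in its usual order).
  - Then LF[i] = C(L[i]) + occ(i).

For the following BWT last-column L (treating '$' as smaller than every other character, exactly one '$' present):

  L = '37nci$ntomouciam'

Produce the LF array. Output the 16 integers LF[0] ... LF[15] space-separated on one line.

Answer: 1 2 10 4 6 0 11 14 12 8 13 15 5 7 3 9

Derivation:
Char counts: '$':1, '3':1, '7':1, 'a':1, 'c':2, 'i':2, 'm':2, 'n':2, 'o':2, 't':1, 'u':1
C (first-col start): C('$')=0, C('3')=1, C('7')=2, C('a')=3, C('c')=4, C('i')=6, C('m')=8, C('n')=10, C('o')=12, C('t')=14, C('u')=15
L[0]='3': occ=0, LF[0]=C('3')+0=1+0=1
L[1]='7': occ=0, LF[1]=C('7')+0=2+0=2
L[2]='n': occ=0, LF[2]=C('n')+0=10+0=10
L[3]='c': occ=0, LF[3]=C('c')+0=4+0=4
L[4]='i': occ=0, LF[4]=C('i')+0=6+0=6
L[5]='$': occ=0, LF[5]=C('$')+0=0+0=0
L[6]='n': occ=1, LF[6]=C('n')+1=10+1=11
L[7]='t': occ=0, LF[7]=C('t')+0=14+0=14
L[8]='o': occ=0, LF[8]=C('o')+0=12+0=12
L[9]='m': occ=0, LF[9]=C('m')+0=8+0=8
L[10]='o': occ=1, LF[10]=C('o')+1=12+1=13
L[11]='u': occ=0, LF[11]=C('u')+0=15+0=15
L[12]='c': occ=1, LF[12]=C('c')+1=4+1=5
L[13]='i': occ=1, LF[13]=C('i')+1=6+1=7
L[14]='a': occ=0, LF[14]=C('a')+0=3+0=3
L[15]='m': occ=1, LF[15]=C('m')+1=8+1=9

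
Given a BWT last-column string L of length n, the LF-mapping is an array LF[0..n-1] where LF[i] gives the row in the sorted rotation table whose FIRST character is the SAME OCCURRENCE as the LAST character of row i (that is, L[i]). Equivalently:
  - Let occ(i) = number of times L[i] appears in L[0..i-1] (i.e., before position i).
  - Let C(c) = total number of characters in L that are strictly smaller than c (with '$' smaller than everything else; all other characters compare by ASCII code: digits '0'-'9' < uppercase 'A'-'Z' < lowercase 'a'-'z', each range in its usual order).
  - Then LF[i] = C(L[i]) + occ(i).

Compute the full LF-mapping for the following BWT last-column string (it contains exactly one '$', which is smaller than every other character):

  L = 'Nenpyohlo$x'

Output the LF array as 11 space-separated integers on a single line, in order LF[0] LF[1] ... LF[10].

Answer: 1 2 5 8 10 6 3 4 7 0 9

Derivation:
Char counts: '$':1, 'N':1, 'e':1, 'h':1, 'l':1, 'n':1, 'o':2, 'p':1, 'x':1, 'y':1
C (first-col start): C('$')=0, C('N')=1, C('e')=2, C('h')=3, C('l')=4, C('n')=5, C('o')=6, C('p')=8, C('x')=9, C('y')=10
L[0]='N': occ=0, LF[0]=C('N')+0=1+0=1
L[1]='e': occ=0, LF[1]=C('e')+0=2+0=2
L[2]='n': occ=0, LF[2]=C('n')+0=5+0=5
L[3]='p': occ=0, LF[3]=C('p')+0=8+0=8
L[4]='y': occ=0, LF[4]=C('y')+0=10+0=10
L[5]='o': occ=0, LF[5]=C('o')+0=6+0=6
L[6]='h': occ=0, LF[6]=C('h')+0=3+0=3
L[7]='l': occ=0, LF[7]=C('l')+0=4+0=4
L[8]='o': occ=1, LF[8]=C('o')+1=6+1=7
L[9]='$': occ=0, LF[9]=C('$')+0=0+0=0
L[10]='x': occ=0, LF[10]=C('x')+0=9+0=9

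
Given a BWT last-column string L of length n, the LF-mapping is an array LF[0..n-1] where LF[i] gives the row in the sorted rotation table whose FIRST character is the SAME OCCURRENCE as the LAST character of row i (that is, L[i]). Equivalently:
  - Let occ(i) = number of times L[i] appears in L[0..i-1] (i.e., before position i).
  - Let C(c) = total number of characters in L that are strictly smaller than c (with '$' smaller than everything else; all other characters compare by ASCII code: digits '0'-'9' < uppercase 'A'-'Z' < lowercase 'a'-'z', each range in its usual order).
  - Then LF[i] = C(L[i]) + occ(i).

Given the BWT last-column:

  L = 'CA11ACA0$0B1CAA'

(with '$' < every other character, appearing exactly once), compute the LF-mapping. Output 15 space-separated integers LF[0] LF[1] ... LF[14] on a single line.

Char counts: '$':1, '0':2, '1':3, 'A':5, 'B':1, 'C':3
C (first-col start): C('$')=0, C('0')=1, C('1')=3, C('A')=6, C('B')=11, C('C')=12
L[0]='C': occ=0, LF[0]=C('C')+0=12+0=12
L[1]='A': occ=0, LF[1]=C('A')+0=6+0=6
L[2]='1': occ=0, LF[2]=C('1')+0=3+0=3
L[3]='1': occ=1, LF[3]=C('1')+1=3+1=4
L[4]='A': occ=1, LF[4]=C('A')+1=6+1=7
L[5]='C': occ=1, LF[5]=C('C')+1=12+1=13
L[6]='A': occ=2, LF[6]=C('A')+2=6+2=8
L[7]='0': occ=0, LF[7]=C('0')+0=1+0=1
L[8]='$': occ=0, LF[8]=C('$')+0=0+0=0
L[9]='0': occ=1, LF[9]=C('0')+1=1+1=2
L[10]='B': occ=0, LF[10]=C('B')+0=11+0=11
L[11]='1': occ=2, LF[11]=C('1')+2=3+2=5
L[12]='C': occ=2, LF[12]=C('C')+2=12+2=14
L[13]='A': occ=3, LF[13]=C('A')+3=6+3=9
L[14]='A': occ=4, LF[14]=C('A')+4=6+4=10

Answer: 12 6 3 4 7 13 8 1 0 2 11 5 14 9 10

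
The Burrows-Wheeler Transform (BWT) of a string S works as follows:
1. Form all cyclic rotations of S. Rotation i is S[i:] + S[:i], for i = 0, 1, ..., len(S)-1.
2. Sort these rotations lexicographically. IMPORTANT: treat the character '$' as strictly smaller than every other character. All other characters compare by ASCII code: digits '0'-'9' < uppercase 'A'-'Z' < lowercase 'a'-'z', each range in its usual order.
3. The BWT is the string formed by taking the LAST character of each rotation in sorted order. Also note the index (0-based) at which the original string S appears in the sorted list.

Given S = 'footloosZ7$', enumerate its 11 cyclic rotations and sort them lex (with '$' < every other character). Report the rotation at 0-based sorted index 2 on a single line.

Answer: Z7$footloos

Derivation:
All 11 rotations (rotation i = S[i:]+S[:i]):
  rot[0] = footloosZ7$
  rot[1] = ootloosZ7$f
  rot[2] = otloosZ7$fo
  rot[3] = tloosZ7$foo
  rot[4] = loosZ7$foot
  rot[5] = oosZ7$footl
  rot[6] = osZ7$footlo
  rot[7] = sZ7$footloo
  rot[8] = Z7$footloos
  rot[9] = 7$footloosZ
  rot[10] = $footloosZ7
Sorted (with $ < everything):
  sorted[0] = $footloosZ7
  sorted[1] = 7$footloosZ
  sorted[2] = Z7$footloos
  sorted[3] = footloosZ7$
  sorted[4] = loosZ7$foot
  sorted[5] = oosZ7$footl
  sorted[6] = ootloosZ7$f
  sorted[7] = osZ7$footlo
  sorted[8] = otloosZ7$fo
  sorted[9] = sZ7$footloo
  sorted[10] = tloosZ7$foo
sorted[2] = Z7$footloos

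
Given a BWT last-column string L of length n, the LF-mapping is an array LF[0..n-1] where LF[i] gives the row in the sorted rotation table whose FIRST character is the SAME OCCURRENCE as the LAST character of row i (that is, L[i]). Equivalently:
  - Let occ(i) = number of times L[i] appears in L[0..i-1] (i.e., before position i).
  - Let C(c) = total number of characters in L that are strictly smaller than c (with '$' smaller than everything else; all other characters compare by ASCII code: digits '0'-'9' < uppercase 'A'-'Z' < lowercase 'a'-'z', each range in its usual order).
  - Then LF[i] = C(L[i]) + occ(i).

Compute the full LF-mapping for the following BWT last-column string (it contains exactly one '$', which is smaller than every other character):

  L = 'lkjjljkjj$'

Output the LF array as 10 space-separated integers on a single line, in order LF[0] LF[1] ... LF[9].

Char counts: '$':1, 'j':5, 'k':2, 'l':2
C (first-col start): C('$')=0, C('j')=1, C('k')=6, C('l')=8
L[0]='l': occ=0, LF[0]=C('l')+0=8+0=8
L[1]='k': occ=0, LF[1]=C('k')+0=6+0=6
L[2]='j': occ=0, LF[2]=C('j')+0=1+0=1
L[3]='j': occ=1, LF[3]=C('j')+1=1+1=2
L[4]='l': occ=1, LF[4]=C('l')+1=8+1=9
L[5]='j': occ=2, LF[5]=C('j')+2=1+2=3
L[6]='k': occ=1, LF[6]=C('k')+1=6+1=7
L[7]='j': occ=3, LF[7]=C('j')+3=1+3=4
L[8]='j': occ=4, LF[8]=C('j')+4=1+4=5
L[9]='$': occ=0, LF[9]=C('$')+0=0+0=0

Answer: 8 6 1 2 9 3 7 4 5 0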